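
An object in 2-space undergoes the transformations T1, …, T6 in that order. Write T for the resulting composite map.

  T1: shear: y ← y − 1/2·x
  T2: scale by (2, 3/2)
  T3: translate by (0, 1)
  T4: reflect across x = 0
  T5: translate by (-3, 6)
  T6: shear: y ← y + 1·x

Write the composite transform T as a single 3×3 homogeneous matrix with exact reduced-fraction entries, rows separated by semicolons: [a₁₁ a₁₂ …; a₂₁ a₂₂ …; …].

T = [-2 0 -3; -11/4 3/2 4; 0 0 1]

T1 = [1 0 0; -1/2 1 0; 0 0 1]
T2·T1 = [2 0 0; -3/4 3/2 0; 0 0 1]
T3·…·T1 = [2 0 0; -3/4 3/2 1; 0 0 1]
T4·…·T1 = [-2 0 0; -3/4 3/2 1; 0 0 1]
T5·…·T1 = [-2 0 -3; -3/4 3/2 7; 0 0 1]
T6·…·T1 = [-2 0 -3; -11/4 3/2 4; 0 0 1]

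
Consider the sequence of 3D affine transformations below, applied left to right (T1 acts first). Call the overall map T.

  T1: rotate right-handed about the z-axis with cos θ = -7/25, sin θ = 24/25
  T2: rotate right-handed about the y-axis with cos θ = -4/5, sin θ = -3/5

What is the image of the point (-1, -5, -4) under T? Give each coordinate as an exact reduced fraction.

T1 rotate right-handed about the z-axis with cos θ = -7/25, sin θ = 24/25: (-1, -5, -4) → (127/25, 11/25, -4)
T2 rotate right-handed about the y-axis with cos θ = -4/5, sin θ = -3/5: (127/25, 11/25, -4) → (-208/125, 11/25, 781/125)

T(p) = (-208/125, 11/25, 781/125)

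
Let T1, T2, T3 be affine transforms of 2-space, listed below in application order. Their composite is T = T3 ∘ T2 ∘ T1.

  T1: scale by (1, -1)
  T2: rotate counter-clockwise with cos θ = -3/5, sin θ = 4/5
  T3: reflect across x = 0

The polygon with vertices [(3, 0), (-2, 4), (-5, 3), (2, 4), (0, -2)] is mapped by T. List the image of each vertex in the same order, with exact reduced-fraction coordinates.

T1 scale by (1, -1): (3, 0) → (3, 0); (-2, 4) → (-2, -4); (-5, 3) → (-5, -3); (2, 4) → (2, -4); (0, -2) → (0, 2)
T2 rotate counter-clockwise with cos θ = -3/5, sin θ = 4/5: (3, 0) → (-9/5, 12/5); (-2, -4) → (22/5, 4/5); (-5, -3) → (27/5, -11/5); (2, -4) → (2, 4); (0, 2) → (-8/5, -6/5)
T3 reflect across x = 0: (-9/5, 12/5) → (9/5, 12/5); (22/5, 4/5) → (-22/5, 4/5); (27/5, -11/5) → (-27/5, -11/5); (2, 4) → (-2, 4); (-8/5, -6/5) → (8/5, -6/5)

image vertices: (9/5, 12/5), (-22/5, 4/5), (-27/5, -11/5), (-2, 4), (8/5, -6/5)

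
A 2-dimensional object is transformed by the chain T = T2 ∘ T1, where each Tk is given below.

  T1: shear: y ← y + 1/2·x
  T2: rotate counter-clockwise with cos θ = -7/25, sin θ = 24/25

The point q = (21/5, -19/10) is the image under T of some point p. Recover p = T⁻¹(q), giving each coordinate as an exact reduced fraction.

p = (-3, -2)

T1 = [1 0 0; 1/2 1 0; 0 0 1]
T2·T1 = [-19/25 -24/25 0; 41/50 -7/25 0; 0 0 1]
det M = 1; M⁻¹ = [-7/25 24/25 0; -41/50 -19/25 0; 0 0 1]
M⁻¹ · (21/5, -19/10)ᵀ = (-3, -2)ᵀ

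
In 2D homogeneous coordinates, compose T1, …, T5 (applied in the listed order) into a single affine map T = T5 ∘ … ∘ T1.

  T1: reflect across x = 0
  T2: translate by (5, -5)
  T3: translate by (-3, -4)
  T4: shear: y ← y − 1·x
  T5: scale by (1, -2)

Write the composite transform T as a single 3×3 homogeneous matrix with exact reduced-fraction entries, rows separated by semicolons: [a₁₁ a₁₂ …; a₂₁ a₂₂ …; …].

T = [-1 0 2; -2 -2 22; 0 0 1]

T1 = [-1 0 0; 0 1 0; 0 0 1]
T2·T1 = [-1 0 5; 0 1 -5; 0 0 1]
T3·…·T1 = [-1 0 2; 0 1 -9; 0 0 1]
T4·…·T1 = [-1 0 2; 1 1 -11; 0 0 1]
T5·…·T1 = [-1 0 2; -2 -2 22; 0 0 1]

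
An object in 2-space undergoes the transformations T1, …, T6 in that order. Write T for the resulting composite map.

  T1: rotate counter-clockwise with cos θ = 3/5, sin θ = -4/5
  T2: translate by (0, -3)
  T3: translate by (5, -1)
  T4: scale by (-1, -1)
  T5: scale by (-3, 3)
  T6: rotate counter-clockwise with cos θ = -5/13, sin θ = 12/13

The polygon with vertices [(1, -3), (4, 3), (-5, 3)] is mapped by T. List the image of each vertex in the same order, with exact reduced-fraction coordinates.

T1 rotate counter-clockwise with cos θ = 3/5, sin θ = -4/5: (1, -3) → (-9/5, -13/5); (4, 3) → (24/5, -7/5); (-5, 3) → (-3/5, 29/5)
T2 translate by (0, -3): (-9/5, -13/5) → (-9/5, -28/5); (24/5, -7/5) → (24/5, -22/5); (-3/5, 29/5) → (-3/5, 14/5)
T3 translate by (5, -1): (-9/5, -28/5) → (16/5, -33/5); (24/5, -22/5) → (49/5, -27/5); (-3/5, 14/5) → (22/5, 9/5)
T4 scale by (-1, -1): (16/5, -33/5) → (-16/5, 33/5); (49/5, -27/5) → (-49/5, 27/5); (22/5, 9/5) → (-22/5, -9/5)
T5 scale by (-3, 3): (-16/5, 33/5) → (48/5, 99/5); (-49/5, 27/5) → (147/5, 81/5); (-22/5, -9/5) → (66/5, -27/5)
T6 rotate counter-clockwise with cos θ = -5/13, sin θ = 12/13: (48/5, 99/5) → (-1428/65, 81/65); (147/5, 81/5) → (-1707/65, 1359/65); (66/5, -27/5) → (-6/65, 927/65)

image vertices: (-1428/65, 81/65), (-1707/65, 1359/65), (-6/65, 927/65)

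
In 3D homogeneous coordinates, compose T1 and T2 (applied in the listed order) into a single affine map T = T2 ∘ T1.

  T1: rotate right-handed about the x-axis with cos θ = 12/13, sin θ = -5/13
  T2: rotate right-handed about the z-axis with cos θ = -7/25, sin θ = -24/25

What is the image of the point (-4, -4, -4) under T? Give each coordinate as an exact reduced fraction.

T(p) = (-1268/325, 1724/325, -28/13)

T1 rotate right-handed about the x-axis with cos θ = 12/13, sin θ = -5/13: (-4, -4, -4) → (-4, -68/13, -28/13)
T2 rotate right-handed about the z-axis with cos θ = -7/25, sin θ = -24/25: (-4, -68/13, -28/13) → (-1268/325, 1724/325, -28/13)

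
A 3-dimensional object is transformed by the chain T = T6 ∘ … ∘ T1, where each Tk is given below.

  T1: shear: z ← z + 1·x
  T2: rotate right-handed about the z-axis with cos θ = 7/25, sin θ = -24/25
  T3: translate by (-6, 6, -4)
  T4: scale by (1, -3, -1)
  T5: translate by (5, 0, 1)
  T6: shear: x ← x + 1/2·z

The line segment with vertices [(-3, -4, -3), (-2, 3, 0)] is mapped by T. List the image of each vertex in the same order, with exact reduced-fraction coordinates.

image vertices: (-9/50, -582/25, 11), (241/50, -657/25, 7)

T1 shear: z ← z + 1·x: (-3, -4, -3) → (-3, -4, -6); (-2, 3, 0) → (-2, 3, -2)
T2 rotate right-handed about the z-axis with cos θ = 7/25, sin θ = -24/25: (-3, -4, -6) → (-117/25, 44/25, -6); (-2, 3, -2) → (58/25, 69/25, -2)
T3 translate by (-6, 6, -4): (-117/25, 44/25, -6) → (-267/25, 194/25, -10); (58/25, 69/25, -2) → (-92/25, 219/25, -6)
T4 scale by (1, -3, -1): (-267/25, 194/25, -10) → (-267/25, -582/25, 10); (-92/25, 219/25, -6) → (-92/25, -657/25, 6)
T5 translate by (5, 0, 1): (-267/25, -582/25, 10) → (-142/25, -582/25, 11); (-92/25, -657/25, 6) → (33/25, -657/25, 7)
T6 shear: x ← x + 1/2·z: (-142/25, -582/25, 11) → (-9/50, -582/25, 11); (33/25, -657/25, 7) → (241/50, -657/25, 7)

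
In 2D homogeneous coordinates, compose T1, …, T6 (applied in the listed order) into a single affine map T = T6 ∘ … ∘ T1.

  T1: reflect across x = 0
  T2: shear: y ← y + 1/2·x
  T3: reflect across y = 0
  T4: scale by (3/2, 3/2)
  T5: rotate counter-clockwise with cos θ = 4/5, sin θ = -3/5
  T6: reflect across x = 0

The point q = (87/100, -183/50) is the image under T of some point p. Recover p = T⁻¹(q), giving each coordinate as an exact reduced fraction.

T1 = [-1 0 0; 0 1 0; 0 0 1]
T2·T1 = [-1 0 0; -1/2 1 0; 0 0 1]
T3·…·T1 = [-1 0 0; 1/2 -1 0; 0 0 1]
T4·…·T1 = [-3/2 0 0; 3/4 -3/2 0; 0 0 1]
T5·…·T1 = [-3/4 -9/10 0; 3/2 -6/5 0; 0 0 1]
T6·…·T1 = [3/4 9/10 0; 3/2 -6/5 0; 0 0 1]
det M = -9/4; M⁻¹ = [8/15 2/5 0; 2/3 -1/3 0; 0 0 1]
M⁻¹ · (87/100, -183/50)ᵀ = (-1, 9/5)ᵀ

p = (-1, 9/5)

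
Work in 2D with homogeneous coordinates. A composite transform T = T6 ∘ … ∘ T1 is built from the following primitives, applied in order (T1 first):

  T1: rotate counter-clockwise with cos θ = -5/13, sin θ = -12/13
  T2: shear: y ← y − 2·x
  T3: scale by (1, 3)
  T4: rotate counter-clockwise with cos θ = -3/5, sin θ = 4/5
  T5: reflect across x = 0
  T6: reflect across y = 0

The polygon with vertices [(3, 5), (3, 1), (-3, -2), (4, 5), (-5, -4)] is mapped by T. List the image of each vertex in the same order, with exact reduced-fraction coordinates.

T1 rotate counter-clockwise with cos θ = -5/13, sin θ = -12/13: (3, 5) → (45/13, -61/13); (3, 1) → (-3/13, -41/13); (-3, -2) → (-9/13, 46/13); (4, 5) → (40/13, -73/13); (-5, -4) → (-23/13, 80/13)
T2 shear: y ← y − 2·x: (45/13, -61/13) → (45/13, -151/13); (-3/13, -41/13) → (-3/13, -35/13); (-9/13, 46/13) → (-9/13, 64/13); (40/13, -73/13) → (40/13, -153/13); (-23/13, 80/13) → (-23/13, 126/13)
T3 scale by (1, 3): (45/13, -151/13) → (45/13, -453/13); (-3/13, -35/13) → (-3/13, -105/13); (-9/13, 64/13) → (-9/13, 192/13); (40/13, -153/13) → (40/13, -459/13); (-23/13, 126/13) → (-23/13, 378/13)
T4 rotate counter-clockwise with cos θ = -3/5, sin θ = 4/5: (45/13, -453/13) → (129/5, 1539/65); (-3/13, -105/13) → (33/5, 303/65); (-9/13, 192/13) → (-57/5, -612/65); (40/13, -459/13) → (132/5, 1537/65); (-23/13, 378/13) → (-111/5, -1226/65)
T5 reflect across x = 0: (129/5, 1539/65) → (-129/5, 1539/65); (33/5, 303/65) → (-33/5, 303/65); (-57/5, -612/65) → (57/5, -612/65); (132/5, 1537/65) → (-132/5, 1537/65); (-111/5, -1226/65) → (111/5, -1226/65)
T6 reflect across y = 0: (-129/5, 1539/65) → (-129/5, -1539/65); (-33/5, 303/65) → (-33/5, -303/65); (57/5, -612/65) → (57/5, 612/65); (-132/5, 1537/65) → (-132/5, -1537/65); (111/5, -1226/65) → (111/5, 1226/65)

image vertices: (-129/5, -1539/65), (-33/5, -303/65), (57/5, 612/65), (-132/5, -1537/65), (111/5, 1226/65)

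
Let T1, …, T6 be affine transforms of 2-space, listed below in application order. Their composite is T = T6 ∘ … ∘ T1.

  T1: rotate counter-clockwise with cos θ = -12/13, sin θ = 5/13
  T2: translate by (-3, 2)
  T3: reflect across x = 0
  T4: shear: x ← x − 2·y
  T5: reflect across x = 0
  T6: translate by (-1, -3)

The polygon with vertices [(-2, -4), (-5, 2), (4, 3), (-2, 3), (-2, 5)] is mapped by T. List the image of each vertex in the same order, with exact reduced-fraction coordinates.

T1 rotate counter-clockwise with cos θ = -12/13, sin θ = 5/13: (-2, -4) → (44/13, 38/13); (-5, 2) → (50/13, -49/13); (4, 3) → (-63/13, -16/13); (-2, 3) → (9/13, -46/13); (-2, 5) → (-1/13, -70/13)
T2 translate by (-3, 2): (44/13, 38/13) → (5/13, 64/13); (50/13, -49/13) → (11/13, -23/13); (-63/13, -16/13) → (-102/13, 10/13); (9/13, -46/13) → (-30/13, -20/13); (-1/13, -70/13) → (-40/13, -44/13)
T3 reflect across x = 0: (5/13, 64/13) → (-5/13, 64/13); (11/13, -23/13) → (-11/13, -23/13); (-102/13, 10/13) → (102/13, 10/13); (-30/13, -20/13) → (30/13, -20/13); (-40/13, -44/13) → (40/13, -44/13)
T4 shear: x ← x − 2·y: (-5/13, 64/13) → (-133/13, 64/13); (-11/13, -23/13) → (35/13, -23/13); (102/13, 10/13) → (82/13, 10/13); (30/13, -20/13) → (70/13, -20/13); (40/13, -44/13) → (128/13, -44/13)
T5 reflect across x = 0: (-133/13, 64/13) → (133/13, 64/13); (35/13, -23/13) → (-35/13, -23/13); (82/13, 10/13) → (-82/13, 10/13); (70/13, -20/13) → (-70/13, -20/13); (128/13, -44/13) → (-128/13, -44/13)
T6 translate by (-1, -3): (133/13, 64/13) → (120/13, 25/13); (-35/13, -23/13) → (-48/13, -62/13); (-82/13, 10/13) → (-95/13, -29/13); (-70/13, -20/13) → (-83/13, -59/13); (-128/13, -44/13) → (-141/13, -83/13)

image vertices: (120/13, 25/13), (-48/13, -62/13), (-95/13, -29/13), (-83/13, -59/13), (-141/13, -83/13)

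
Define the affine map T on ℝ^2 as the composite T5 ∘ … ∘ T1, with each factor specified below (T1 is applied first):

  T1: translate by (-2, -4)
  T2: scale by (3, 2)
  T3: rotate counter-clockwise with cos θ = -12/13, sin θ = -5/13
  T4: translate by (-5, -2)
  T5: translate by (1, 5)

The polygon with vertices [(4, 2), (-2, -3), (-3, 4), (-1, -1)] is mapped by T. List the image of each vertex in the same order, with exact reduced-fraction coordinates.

T1 translate by (-2, -4): (4, 2) → (2, -2); (-2, -3) → (-4, -7); (-3, 4) → (-5, 0); (-1, -1) → (-3, -5)
T2 scale by (3, 2): (2, -2) → (6, -4); (-4, -7) → (-12, -14); (-5, 0) → (-15, 0); (-3, -5) → (-9, -10)
T3 rotate counter-clockwise with cos θ = -12/13, sin θ = -5/13: (6, -4) → (-92/13, 18/13); (-12, -14) → (74/13, 228/13); (-15, 0) → (180/13, 75/13); (-9, -10) → (58/13, 165/13)
T4 translate by (-5, -2): (-92/13, 18/13) → (-157/13, -8/13); (74/13, 228/13) → (9/13, 202/13); (180/13, 75/13) → (115/13, 49/13); (58/13, 165/13) → (-7/13, 139/13)
T5 translate by (1, 5): (-157/13, -8/13) → (-144/13, 57/13); (9/13, 202/13) → (22/13, 267/13); (115/13, 49/13) → (128/13, 114/13); (-7/13, 139/13) → (6/13, 204/13)

image vertices: (-144/13, 57/13), (22/13, 267/13), (128/13, 114/13), (6/13, 204/13)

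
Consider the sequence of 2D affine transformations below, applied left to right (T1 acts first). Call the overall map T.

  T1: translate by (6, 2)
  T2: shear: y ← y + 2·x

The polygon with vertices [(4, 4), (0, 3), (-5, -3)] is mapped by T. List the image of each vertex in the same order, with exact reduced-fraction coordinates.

T1 translate by (6, 2): (4, 4) → (10, 6); (0, 3) → (6, 5); (-5, -3) → (1, -1)
T2 shear: y ← y + 2·x: (10, 6) → (10, 26); (6, 5) → (6, 17); (1, -1) → (1, 1)

image vertices: (10, 26), (6, 17), (1, 1)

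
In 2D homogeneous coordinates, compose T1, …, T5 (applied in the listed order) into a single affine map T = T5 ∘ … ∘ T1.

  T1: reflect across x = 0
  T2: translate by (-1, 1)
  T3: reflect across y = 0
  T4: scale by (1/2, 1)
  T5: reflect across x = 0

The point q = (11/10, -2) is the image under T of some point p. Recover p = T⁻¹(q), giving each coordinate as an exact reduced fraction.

T1 = [-1 0 0; 0 1 0; 0 0 1]
T2·T1 = [-1 0 -1; 0 1 1; 0 0 1]
T3·…·T1 = [-1 0 -1; 0 -1 -1; 0 0 1]
T4·…·T1 = [-1/2 0 -1/2; 0 -1 -1; 0 0 1]
T5·…·T1 = [1/2 0 1/2; 0 -1 -1; 0 0 1]
det M = -1/2; M⁻¹ = [2 0 -1; 0 -1 -1; 0 0 1]
M⁻¹ · (11/10, -2)ᵀ = (6/5, 1)ᵀ

p = (6/5, 1)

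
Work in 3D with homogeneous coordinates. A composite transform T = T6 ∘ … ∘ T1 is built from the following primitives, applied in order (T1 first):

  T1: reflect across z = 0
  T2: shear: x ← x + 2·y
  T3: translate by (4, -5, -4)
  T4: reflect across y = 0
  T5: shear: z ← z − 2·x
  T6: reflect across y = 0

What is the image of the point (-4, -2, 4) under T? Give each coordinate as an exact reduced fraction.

T1 reflect across z = 0: (-4, -2, 4) → (-4, -2, -4)
T2 shear: x ← x + 2·y: (-4, -2, -4) → (-8, -2, -4)
T3 translate by (4, -5, -4): (-8, -2, -4) → (-4, -7, -8)
T4 reflect across y = 0: (-4, -7, -8) → (-4, 7, -8)
T5 shear: z ← z − 2·x: (-4, 7, -8) → (-4, 7, 0)
T6 reflect across y = 0: (-4, 7, 0) → (-4, -7, 0)

T(p) = (-4, -7, 0)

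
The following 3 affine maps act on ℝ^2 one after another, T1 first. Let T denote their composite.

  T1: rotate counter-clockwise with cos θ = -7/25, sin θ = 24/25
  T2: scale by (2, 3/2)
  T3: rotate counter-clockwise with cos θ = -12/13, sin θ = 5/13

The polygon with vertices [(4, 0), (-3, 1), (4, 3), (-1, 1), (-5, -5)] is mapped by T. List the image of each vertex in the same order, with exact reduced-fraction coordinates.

image vertices: (-48/325, -2008/325), (1329/650, 1392/325), (147/26, -94/13), (1281/650, 388/325), (-1233/130, 616/65)

T1 rotate counter-clockwise with cos θ = -7/25, sin θ = 24/25: (4, 0) → (-28/25, 96/25); (-3, 1) → (-3/25, -79/25); (4, 3) → (-4, 3); (-1, 1) → (-17/25, -31/25); (-5, -5) → (31/5, -17/5)
T2 scale by (2, 3/2): (-28/25, 96/25) → (-56/25, 144/25); (-3/25, -79/25) → (-6/25, -237/50); (-4, 3) → (-8, 9/2); (-17/25, -31/25) → (-34/25, -93/50); (31/5, -17/5) → (62/5, -51/10)
T3 rotate counter-clockwise with cos θ = -12/13, sin θ = 5/13: (-56/25, 144/25) → (-48/325, -2008/325); (-6/25, -237/50) → (1329/650, 1392/325); (-8, 9/2) → (147/26, -94/13); (-34/25, -93/50) → (1281/650, 388/325); (62/5, -51/10) → (-1233/130, 616/65)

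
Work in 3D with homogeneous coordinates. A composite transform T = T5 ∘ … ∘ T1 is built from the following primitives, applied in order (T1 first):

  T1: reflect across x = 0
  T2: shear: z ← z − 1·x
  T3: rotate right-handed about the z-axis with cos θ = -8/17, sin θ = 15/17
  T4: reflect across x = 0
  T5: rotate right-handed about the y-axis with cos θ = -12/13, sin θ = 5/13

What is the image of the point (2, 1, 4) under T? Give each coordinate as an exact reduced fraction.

T(p) = (522/221, -38/17, -1219/221)

T1 reflect across x = 0: (2, 1, 4) → (-2, 1, 4)
T2 shear: z ← z − 1·x: (-2, 1, 4) → (-2, 1, 6)
T3 rotate right-handed about the z-axis with cos θ = -8/17, sin θ = 15/17: (-2, 1, 6) → (1/17, -38/17, 6)
T4 reflect across x = 0: (1/17, -38/17, 6) → (-1/17, -38/17, 6)
T5 rotate right-handed about the y-axis with cos θ = -12/13, sin θ = 5/13: (-1/17, -38/17, 6) → (522/221, -38/17, -1219/221)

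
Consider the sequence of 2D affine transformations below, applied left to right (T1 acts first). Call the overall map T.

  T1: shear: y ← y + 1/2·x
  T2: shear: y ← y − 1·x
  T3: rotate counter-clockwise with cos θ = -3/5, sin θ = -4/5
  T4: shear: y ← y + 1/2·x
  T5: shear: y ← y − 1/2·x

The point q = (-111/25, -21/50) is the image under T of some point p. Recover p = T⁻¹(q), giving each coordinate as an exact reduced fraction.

p = (3, -9/5)

T1 = [1 0 0; 1/2 1 0; 0 0 1]
T2·T1 = [1 0 0; -1/2 1 0; 0 0 1]
T3·…·T1 = [-1 4/5 0; -1/2 -3/5 0; 0 0 1]
T4·…·T1 = [-1 4/5 0; -1 -1/5 0; 0 0 1]
T5·…·T1 = [-1 4/5 0; -1/2 -3/5 0; 0 0 1]
det M = 1; M⁻¹ = [-3/5 -4/5 0; 1/2 -1 0; 0 0 1]
M⁻¹ · (-111/25, -21/50)ᵀ = (3, -9/5)ᵀ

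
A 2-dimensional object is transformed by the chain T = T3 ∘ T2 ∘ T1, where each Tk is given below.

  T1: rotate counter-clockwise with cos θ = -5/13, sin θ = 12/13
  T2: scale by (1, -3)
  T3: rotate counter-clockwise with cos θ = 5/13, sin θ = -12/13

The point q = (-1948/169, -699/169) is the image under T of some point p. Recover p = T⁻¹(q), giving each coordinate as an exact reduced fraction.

T1 = [-5/13 -12/13 0; 12/13 -5/13 0; 0 0 1]
T2·T1 = [-5/13 -12/13 0; -36/13 15/13 0; 0 0 1]
T3·…·T1 = [-457/169 120/169 0; -120/169 219/169 0; 0 0 1]
det M = -3; M⁻¹ = [-73/169 40/169 0; -40/169 457/507 0; 0 0 1]
M⁻¹ · (-1948/169, -699/169)ᵀ = (4, -1)ᵀ

p = (4, -1)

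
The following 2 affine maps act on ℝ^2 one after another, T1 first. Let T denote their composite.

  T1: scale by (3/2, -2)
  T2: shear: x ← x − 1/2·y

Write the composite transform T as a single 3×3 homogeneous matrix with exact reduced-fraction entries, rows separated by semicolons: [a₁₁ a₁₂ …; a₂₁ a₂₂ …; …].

T1 = [3/2 0 0; 0 -2 0; 0 0 1]
T2·T1 = [3/2 1 0; 0 -2 0; 0 0 1]

T = [3/2 1 0; 0 -2 0; 0 0 1]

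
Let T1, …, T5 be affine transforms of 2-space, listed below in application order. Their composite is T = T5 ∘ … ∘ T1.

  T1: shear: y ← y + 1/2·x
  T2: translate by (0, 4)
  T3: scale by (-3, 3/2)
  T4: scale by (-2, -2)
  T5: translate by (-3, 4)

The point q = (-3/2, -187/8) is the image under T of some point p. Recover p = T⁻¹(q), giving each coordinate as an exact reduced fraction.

p = (1/4, 5)

T1 = [1 0 0; 1/2 1 0; 0 0 1]
T2·T1 = [1 0 0; 1/2 1 4; 0 0 1]
T3·…·T1 = [-3 0 0; 3/4 3/2 6; 0 0 1]
T4·…·T1 = [6 0 0; -3/2 -3 -12; 0 0 1]
T5·…·T1 = [6 0 -3; -3/2 -3 -8; 0 0 1]
det M = -18; M⁻¹ = [1/6 0 1/2; -1/12 -1/3 -35/12; 0 0 1]
M⁻¹ · (-3/2, -187/8)ᵀ = (1/4, 5)ᵀ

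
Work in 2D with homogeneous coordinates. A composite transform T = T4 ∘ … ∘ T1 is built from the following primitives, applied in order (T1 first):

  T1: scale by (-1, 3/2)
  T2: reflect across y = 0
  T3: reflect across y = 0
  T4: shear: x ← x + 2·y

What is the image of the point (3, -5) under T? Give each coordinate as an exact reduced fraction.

T(p) = (-18, -15/2)

T1 scale by (-1, 3/2): (3, -5) → (-3, -15/2)
T2 reflect across y = 0: (-3, -15/2) → (-3, 15/2)
T3 reflect across y = 0: (-3, 15/2) → (-3, -15/2)
T4 shear: x ← x + 2·y: (-3, -15/2) → (-18, -15/2)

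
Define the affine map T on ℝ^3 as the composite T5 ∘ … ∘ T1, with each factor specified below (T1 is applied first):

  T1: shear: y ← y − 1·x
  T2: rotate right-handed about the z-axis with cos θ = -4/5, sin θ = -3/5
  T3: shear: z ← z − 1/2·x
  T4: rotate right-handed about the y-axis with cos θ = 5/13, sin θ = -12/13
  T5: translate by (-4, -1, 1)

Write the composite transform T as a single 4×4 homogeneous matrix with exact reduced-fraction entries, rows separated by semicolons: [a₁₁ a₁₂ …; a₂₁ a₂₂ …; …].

T = [-77/65 33/65 -12/13 -4; 1/5 -4/5 0 -1; -133/130 57/130 5/13 1; 0 0 0 1]

T1 = [1 0 0 0; -1 1 0 0; 0 0 1 0; 0 0 0 1]
T2·T1 = [-7/5 3/5 0 0; 1/5 -4/5 0 0; 0 0 1 0; 0 0 0 1]
T3·…·T1 = [-7/5 3/5 0 0; 1/5 -4/5 0 0; 7/10 -3/10 1 0; 0 0 0 1]
T4·…·T1 = [-77/65 33/65 -12/13 0; 1/5 -4/5 0 0; -133/130 57/130 5/13 0; 0 0 0 1]
T5·…·T1 = [-77/65 33/65 -12/13 -4; 1/5 -4/5 0 -1; -133/130 57/130 5/13 1; 0 0 0 1]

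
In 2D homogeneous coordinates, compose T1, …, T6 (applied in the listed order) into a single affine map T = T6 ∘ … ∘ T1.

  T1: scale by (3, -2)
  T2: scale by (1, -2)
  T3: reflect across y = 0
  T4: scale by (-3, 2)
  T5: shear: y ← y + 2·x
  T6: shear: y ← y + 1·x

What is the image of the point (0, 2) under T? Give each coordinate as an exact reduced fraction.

T1 scale by (3, -2): (0, 2) → (0, -4)
T2 scale by (1, -2): (0, -4) → (0, 8)
T3 reflect across y = 0: (0, 8) → (0, -8)
T4 scale by (-3, 2): (0, -8) → (0, -16)
T5 shear: y ← y + 2·x: (0, -16) → (0, -16)
T6 shear: y ← y + 1·x: (0, -16) → (0, -16)

T(p) = (0, -16)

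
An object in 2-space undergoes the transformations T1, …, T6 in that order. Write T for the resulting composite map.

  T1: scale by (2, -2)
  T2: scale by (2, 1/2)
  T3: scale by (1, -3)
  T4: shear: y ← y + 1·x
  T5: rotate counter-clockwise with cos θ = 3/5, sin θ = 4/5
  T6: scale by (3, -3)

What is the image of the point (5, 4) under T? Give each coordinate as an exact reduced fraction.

T(p) = (-204/5, -528/5)

T1 scale by (2, -2): (5, 4) → (10, -8)
T2 scale by (2, 1/2): (10, -8) → (20, -4)
T3 scale by (1, -3): (20, -4) → (20, 12)
T4 shear: y ← y + 1·x: (20, 12) → (20, 32)
T5 rotate counter-clockwise with cos θ = 3/5, sin θ = 4/5: (20, 32) → (-68/5, 176/5)
T6 scale by (3, -3): (-68/5, 176/5) → (-204/5, -528/5)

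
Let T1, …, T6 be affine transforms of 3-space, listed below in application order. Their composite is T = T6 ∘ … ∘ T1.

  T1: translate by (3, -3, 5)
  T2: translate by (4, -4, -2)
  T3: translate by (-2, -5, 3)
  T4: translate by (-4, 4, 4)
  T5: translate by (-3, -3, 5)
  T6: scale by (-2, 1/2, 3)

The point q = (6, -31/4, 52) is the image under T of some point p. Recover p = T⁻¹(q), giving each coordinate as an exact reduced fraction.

p = (-1, -9/2, 7/3)

T1 = [1 0 0 3; 0 1 0 -3; 0 0 1 5; 0 0 0 1]
T2·T1 = [1 0 0 7; 0 1 0 -7; 0 0 1 3; 0 0 0 1]
T3·…·T1 = [1 0 0 5; 0 1 0 -12; 0 0 1 6; 0 0 0 1]
T4·…·T1 = [1 0 0 1; 0 1 0 -8; 0 0 1 10; 0 0 0 1]
T5·…·T1 = [1 0 0 -2; 0 1 0 -11; 0 0 1 15; 0 0 0 1]
T6·…·T1 = [-2 0 0 4; 0 1/2 0 -11/2; 0 0 3 45; 0 0 0 1]
det M = -3; M⁻¹ = [-1/2 0 0 2; 0 2 0 11; 0 0 1/3 -15; 0 0 0 1]
M⁻¹ · (6, -31/4, 52)ᵀ = (-1, -9/2, 7/3)ᵀ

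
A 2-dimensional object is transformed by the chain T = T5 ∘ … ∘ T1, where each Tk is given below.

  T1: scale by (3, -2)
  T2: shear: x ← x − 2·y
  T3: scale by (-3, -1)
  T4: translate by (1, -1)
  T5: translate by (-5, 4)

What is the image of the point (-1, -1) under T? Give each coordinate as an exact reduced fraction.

T1 scale by (3, -2): (-1, -1) → (-3, 2)
T2 shear: x ← x − 2·y: (-3, 2) → (-7, 2)
T3 scale by (-3, -1): (-7, 2) → (21, -2)
T4 translate by (1, -1): (21, -2) → (22, -3)
T5 translate by (-5, 4): (22, -3) → (17, 1)

T(p) = (17, 1)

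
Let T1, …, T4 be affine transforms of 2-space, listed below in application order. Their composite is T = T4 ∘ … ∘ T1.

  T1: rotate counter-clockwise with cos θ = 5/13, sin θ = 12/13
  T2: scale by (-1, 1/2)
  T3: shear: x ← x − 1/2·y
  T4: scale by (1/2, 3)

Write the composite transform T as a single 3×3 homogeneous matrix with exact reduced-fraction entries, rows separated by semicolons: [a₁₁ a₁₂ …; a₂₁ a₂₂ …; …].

T = [-4/13 43/104 0; 18/13 15/26 0; 0 0 1]

T1 = [5/13 -12/13 0; 12/13 5/13 0; 0 0 1]
T2·T1 = [-5/13 12/13 0; 6/13 5/26 0; 0 0 1]
T3·…·T1 = [-8/13 43/52 0; 6/13 5/26 0; 0 0 1]
T4·…·T1 = [-4/13 43/104 0; 18/13 15/26 0; 0 0 1]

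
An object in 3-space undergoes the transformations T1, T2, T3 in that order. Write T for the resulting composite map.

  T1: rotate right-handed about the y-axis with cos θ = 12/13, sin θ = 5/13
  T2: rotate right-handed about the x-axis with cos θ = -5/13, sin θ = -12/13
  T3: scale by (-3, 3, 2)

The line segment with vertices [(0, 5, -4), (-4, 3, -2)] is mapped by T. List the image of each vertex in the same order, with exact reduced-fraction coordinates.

T1 rotate right-handed about the y-axis with cos θ = 12/13, sin θ = 5/13: (0, 5, -4) → (-20/13, 5, -48/13); (-4, 3, -2) → (-58/13, 3, -4/13)
T2 rotate right-handed about the x-axis with cos θ = -5/13, sin θ = -12/13: (-20/13, 5, -48/13) → (-20/13, -901/169, -540/169); (-58/13, 3, -4/13) → (-58/13, -243/169, -448/169)
T3 scale by (-3, 3, 2): (-20/13, -901/169, -540/169) → (60/13, -2703/169, -1080/169); (-58/13, -243/169, -448/169) → (174/13, -729/169, -896/169)

image vertices: (60/13, -2703/169, -1080/169), (174/13, -729/169, -896/169)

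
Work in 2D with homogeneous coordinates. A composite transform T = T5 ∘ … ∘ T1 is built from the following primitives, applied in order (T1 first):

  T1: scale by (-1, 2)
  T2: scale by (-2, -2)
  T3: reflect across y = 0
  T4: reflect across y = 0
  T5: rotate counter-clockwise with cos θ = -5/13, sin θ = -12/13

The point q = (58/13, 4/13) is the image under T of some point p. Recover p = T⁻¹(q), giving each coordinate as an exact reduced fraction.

p = (-1, -1)

T1 = [-1 0 0; 0 2 0; 0 0 1]
T2·T1 = [2 0 0; 0 -4 0; 0 0 1]
T3·…·T1 = [2 0 0; 0 4 0; 0 0 1]
T4·…·T1 = [2 0 0; 0 -4 0; 0 0 1]
T5·…·T1 = [-10/13 -48/13 0; -24/13 20/13 0; 0 0 1]
det M = -8; M⁻¹ = [-5/26 -6/13 0; -3/13 5/52 0; 0 0 1]
M⁻¹ · (58/13, 4/13)ᵀ = (-1, -1)ᵀ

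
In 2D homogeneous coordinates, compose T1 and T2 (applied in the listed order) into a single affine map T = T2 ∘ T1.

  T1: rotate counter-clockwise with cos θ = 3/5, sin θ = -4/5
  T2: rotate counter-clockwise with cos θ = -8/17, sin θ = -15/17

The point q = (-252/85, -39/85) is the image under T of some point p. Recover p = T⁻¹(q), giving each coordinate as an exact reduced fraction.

T1 = [3/5 4/5 0; -4/5 3/5 0; 0 0 1]
T2·T1 = [-84/85 13/85 0; -13/85 -84/85 0; 0 0 1]
det M = 1; M⁻¹ = [-84/85 -13/85 0; 13/85 -84/85 0; 0 0 1]
M⁻¹ · (-252/85, -39/85)ᵀ = (3, 0)ᵀ

p = (3, 0)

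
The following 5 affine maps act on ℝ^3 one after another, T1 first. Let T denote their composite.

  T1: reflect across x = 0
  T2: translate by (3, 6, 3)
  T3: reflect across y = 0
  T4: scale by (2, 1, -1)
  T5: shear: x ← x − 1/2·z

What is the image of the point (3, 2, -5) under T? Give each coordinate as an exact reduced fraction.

T1 reflect across x = 0: (3, 2, -5) → (-3, 2, -5)
T2 translate by (3, 6, 3): (-3, 2, -5) → (0, 8, -2)
T3 reflect across y = 0: (0, 8, -2) → (0, -8, -2)
T4 scale by (2, 1, -1): (0, -8, -2) → (0, -8, 2)
T5 shear: x ← x − 1/2·z: (0, -8, 2) → (-1, -8, 2)

T(p) = (-1, -8, 2)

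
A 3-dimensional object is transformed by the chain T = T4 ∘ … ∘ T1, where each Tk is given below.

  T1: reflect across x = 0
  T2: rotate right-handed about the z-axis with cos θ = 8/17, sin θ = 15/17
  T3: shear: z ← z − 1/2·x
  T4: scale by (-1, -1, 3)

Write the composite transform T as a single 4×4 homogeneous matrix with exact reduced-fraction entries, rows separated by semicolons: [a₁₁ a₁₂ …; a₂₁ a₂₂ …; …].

T1 = [-1 0 0 0; 0 1 0 0; 0 0 1 0; 0 0 0 1]
T2·T1 = [-8/17 -15/17 0 0; -15/17 8/17 0 0; 0 0 1 0; 0 0 0 1]
T3·…·T1 = [-8/17 -15/17 0 0; -15/17 8/17 0 0; 4/17 15/34 1 0; 0 0 0 1]
T4·…·T1 = [8/17 15/17 0 0; 15/17 -8/17 0 0; 12/17 45/34 3 0; 0 0 0 1]

T = [8/17 15/17 0 0; 15/17 -8/17 0 0; 12/17 45/34 3 0; 0 0 0 1]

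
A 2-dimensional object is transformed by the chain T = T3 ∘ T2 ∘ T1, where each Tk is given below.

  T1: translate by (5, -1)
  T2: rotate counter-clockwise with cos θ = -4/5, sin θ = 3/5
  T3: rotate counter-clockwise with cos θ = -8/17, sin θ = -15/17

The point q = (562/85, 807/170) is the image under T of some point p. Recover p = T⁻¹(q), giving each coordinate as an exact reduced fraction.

T1 = [1 0 5; 0 1 -1; 0 0 1]
T2·T1 = [-4/5 -3/5 -17/5; 3/5 -4/5 19/5; 0 0 1]
T3·…·T1 = [77/85 -36/85 421/85; 36/85 77/85 103/85; 0 0 1]
det M = 1; M⁻¹ = [77/85 36/85 -5; -36/85 77/85 1; 0 0 1]
M⁻¹ · (562/85, 807/170)ᵀ = (3, 5/2)ᵀ

p = (3, 5/2)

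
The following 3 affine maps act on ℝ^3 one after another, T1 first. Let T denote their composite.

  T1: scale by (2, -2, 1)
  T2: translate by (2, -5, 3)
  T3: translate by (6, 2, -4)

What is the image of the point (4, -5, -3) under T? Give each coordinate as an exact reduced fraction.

T(p) = (16, 7, -4)

T1 scale by (2, -2, 1): (4, -5, -3) → (8, 10, -3)
T2 translate by (2, -5, 3): (8, 10, -3) → (10, 5, 0)
T3 translate by (6, 2, -4): (10, 5, 0) → (16, 7, -4)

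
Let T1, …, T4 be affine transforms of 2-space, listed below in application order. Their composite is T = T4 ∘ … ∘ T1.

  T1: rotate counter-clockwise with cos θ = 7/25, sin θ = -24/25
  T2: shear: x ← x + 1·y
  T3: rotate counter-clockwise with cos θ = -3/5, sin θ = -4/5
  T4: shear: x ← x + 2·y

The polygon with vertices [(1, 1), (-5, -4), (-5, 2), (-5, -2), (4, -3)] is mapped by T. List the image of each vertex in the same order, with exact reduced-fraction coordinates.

image vertices: (-24/25, -1/25), (49/25, -24/25), (-377/25, -198/25), (-93/25, -82/25), (401/25, 199/25)

T1 rotate counter-clockwise with cos θ = 7/25, sin θ = -24/25: (1, 1) → (31/25, -17/25); (-5, -4) → (-131/25, 92/25); (-5, 2) → (13/25, 134/25); (-5, -2) → (-83/25, 106/25); (4, -3) → (-44/25, -117/25)
T2 shear: x ← x + 1·y: (31/25, -17/25) → (14/25, -17/25); (-131/25, 92/25) → (-39/25, 92/25); (13/25, 134/25) → (147/25, 134/25); (-83/25, 106/25) → (23/25, 106/25); (-44/25, -117/25) → (-161/25, -117/25)
T3 rotate counter-clockwise with cos θ = -3/5, sin θ = -4/5: (14/25, -17/25) → (-22/25, -1/25); (-39/25, 92/25) → (97/25, -24/25); (147/25, 134/25) → (19/25, -198/25); (23/25, 106/25) → (71/25, -82/25); (-161/25, -117/25) → (3/25, 199/25)
T4 shear: x ← x + 2·y: (-22/25, -1/25) → (-24/25, -1/25); (97/25, -24/25) → (49/25, -24/25); (19/25, -198/25) → (-377/25, -198/25); (71/25, -82/25) → (-93/25, -82/25); (3/25, 199/25) → (401/25, 199/25)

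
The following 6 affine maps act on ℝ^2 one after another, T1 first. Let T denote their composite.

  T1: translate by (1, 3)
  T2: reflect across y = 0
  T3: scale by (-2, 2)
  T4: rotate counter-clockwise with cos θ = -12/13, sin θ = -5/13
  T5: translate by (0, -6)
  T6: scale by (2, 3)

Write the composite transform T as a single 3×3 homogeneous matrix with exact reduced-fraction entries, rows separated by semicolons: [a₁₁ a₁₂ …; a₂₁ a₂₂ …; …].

T = [48/13 -20/13 -12/13; 30/13 72/13 12/13; 0 0 1]

T1 = [1 0 1; 0 1 3; 0 0 1]
T2·T1 = [1 0 1; 0 -1 -3; 0 0 1]
T3·…·T1 = [-2 0 -2; 0 -2 -6; 0 0 1]
T4·…·T1 = [24/13 -10/13 -6/13; 10/13 24/13 82/13; 0 0 1]
T5·…·T1 = [24/13 -10/13 -6/13; 10/13 24/13 4/13; 0 0 1]
T6·…·T1 = [48/13 -20/13 -12/13; 30/13 72/13 12/13; 0 0 1]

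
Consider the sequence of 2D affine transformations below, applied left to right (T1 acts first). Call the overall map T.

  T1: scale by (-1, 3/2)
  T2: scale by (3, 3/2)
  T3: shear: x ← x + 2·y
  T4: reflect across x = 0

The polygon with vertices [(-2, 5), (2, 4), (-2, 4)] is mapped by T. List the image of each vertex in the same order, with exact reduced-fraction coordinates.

image vertices: (-57/2, 45/4), (-12, 9), (-24, 9)

T1 scale by (-1, 3/2): (-2, 5) → (2, 15/2); (2, 4) → (-2, 6); (-2, 4) → (2, 6)
T2 scale by (3, 3/2): (2, 15/2) → (6, 45/4); (-2, 6) → (-6, 9); (2, 6) → (6, 9)
T3 shear: x ← x + 2·y: (6, 45/4) → (57/2, 45/4); (-6, 9) → (12, 9); (6, 9) → (24, 9)
T4 reflect across x = 0: (57/2, 45/4) → (-57/2, 45/4); (12, 9) → (-12, 9); (24, 9) → (-24, 9)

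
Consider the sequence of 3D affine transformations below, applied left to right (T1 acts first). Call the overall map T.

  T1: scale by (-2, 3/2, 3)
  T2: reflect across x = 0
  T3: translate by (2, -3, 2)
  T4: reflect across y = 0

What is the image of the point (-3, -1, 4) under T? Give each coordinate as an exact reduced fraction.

T(p) = (-4, 9/2, 14)

T1 scale by (-2, 3/2, 3): (-3, -1, 4) → (6, -3/2, 12)
T2 reflect across x = 0: (6, -3/2, 12) → (-6, -3/2, 12)
T3 translate by (2, -3, 2): (-6, -3/2, 12) → (-4, -9/2, 14)
T4 reflect across y = 0: (-4, -9/2, 14) → (-4, 9/2, 14)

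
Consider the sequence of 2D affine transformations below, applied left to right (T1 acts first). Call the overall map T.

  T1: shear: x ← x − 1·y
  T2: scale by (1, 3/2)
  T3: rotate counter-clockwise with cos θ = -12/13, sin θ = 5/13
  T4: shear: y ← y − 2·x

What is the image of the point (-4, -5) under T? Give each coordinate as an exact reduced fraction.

T(p) = (51/26, 44/13)

T1 shear: x ← x − 1·y: (-4, -5) → (1, -5)
T2 scale by (1, 3/2): (1, -5) → (1, -15/2)
T3 rotate counter-clockwise with cos θ = -12/13, sin θ = 5/13: (1, -15/2) → (51/26, 95/13)
T4 shear: y ← y − 2·x: (51/26, 95/13) → (51/26, 44/13)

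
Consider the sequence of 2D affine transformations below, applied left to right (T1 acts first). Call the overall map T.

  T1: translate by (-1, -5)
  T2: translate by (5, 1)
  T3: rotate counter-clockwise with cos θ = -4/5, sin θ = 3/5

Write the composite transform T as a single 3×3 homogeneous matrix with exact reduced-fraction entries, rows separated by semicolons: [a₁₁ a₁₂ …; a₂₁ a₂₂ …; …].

T = [-4/5 -3/5 -4/5; 3/5 -4/5 28/5; 0 0 1]

T1 = [1 0 -1; 0 1 -5; 0 0 1]
T2·T1 = [1 0 4; 0 1 -4; 0 0 1]
T3·…·T1 = [-4/5 -3/5 -4/5; 3/5 -4/5 28/5; 0 0 1]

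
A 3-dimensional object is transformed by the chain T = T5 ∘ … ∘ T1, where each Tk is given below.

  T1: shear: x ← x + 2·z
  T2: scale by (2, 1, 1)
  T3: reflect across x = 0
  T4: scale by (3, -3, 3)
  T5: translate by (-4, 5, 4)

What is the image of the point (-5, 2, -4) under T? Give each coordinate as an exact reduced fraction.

T(p) = (74, -1, -8)

T1 shear: x ← x + 2·z: (-5, 2, -4) → (-13, 2, -4)
T2 scale by (2, 1, 1): (-13, 2, -4) → (-26, 2, -4)
T3 reflect across x = 0: (-26, 2, -4) → (26, 2, -4)
T4 scale by (3, -3, 3): (26, 2, -4) → (78, -6, -12)
T5 translate by (-4, 5, 4): (78, -6, -12) → (74, -1, -8)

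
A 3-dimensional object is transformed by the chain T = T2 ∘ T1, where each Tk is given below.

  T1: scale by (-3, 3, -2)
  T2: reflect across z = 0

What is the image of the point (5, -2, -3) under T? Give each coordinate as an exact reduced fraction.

T1 scale by (-3, 3, -2): (5, -2, -3) → (-15, -6, 6)
T2 reflect across z = 0: (-15, -6, 6) → (-15, -6, -6)

T(p) = (-15, -6, -6)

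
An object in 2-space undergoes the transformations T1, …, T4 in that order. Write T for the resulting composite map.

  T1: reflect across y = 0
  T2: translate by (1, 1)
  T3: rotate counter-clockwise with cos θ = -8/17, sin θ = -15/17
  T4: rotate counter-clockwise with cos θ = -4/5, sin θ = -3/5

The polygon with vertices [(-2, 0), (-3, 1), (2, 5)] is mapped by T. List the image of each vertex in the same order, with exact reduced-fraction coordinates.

image vertices: (-71/85, -97/85), (26/85, -168/85), (297/85, 304/85)

T1 reflect across y = 0: (-2, 0) → (-2, 0); (-3, 1) → (-3, -1); (2, 5) → (2, -5)
T2 translate by (1, 1): (-2, 0) → (-1, 1); (-3, -1) → (-2, 0); (2, -5) → (3, -4)
T3 rotate counter-clockwise with cos θ = -8/17, sin θ = -15/17: (-1, 1) → (23/17, 7/17); (-2, 0) → (16/17, 30/17); (3, -4) → (-84/17, -13/17)
T4 rotate counter-clockwise with cos θ = -4/5, sin θ = -3/5: (23/17, 7/17) → (-71/85, -97/85); (16/17, 30/17) → (26/85, -168/85); (-84/17, -13/17) → (297/85, 304/85)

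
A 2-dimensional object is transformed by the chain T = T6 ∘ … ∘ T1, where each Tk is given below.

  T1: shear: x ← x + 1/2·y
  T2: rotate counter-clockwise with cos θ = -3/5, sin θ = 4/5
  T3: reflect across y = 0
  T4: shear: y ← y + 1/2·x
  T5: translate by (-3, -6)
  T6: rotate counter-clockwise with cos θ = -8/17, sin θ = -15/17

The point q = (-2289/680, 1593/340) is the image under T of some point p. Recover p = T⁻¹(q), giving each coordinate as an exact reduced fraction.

p = (-3/4, 0)

T1 = [1 1/2 0; 0 1 0; 0 0 1]
T2·T1 = [-3/5 -11/10 0; 4/5 -1/5 0; 0 0 1]
T3·…·T1 = [-3/5 -11/10 0; -4/5 1/5 0; 0 0 1]
T4·…·T1 = [-3/5 -11/10 0; -11/10 -7/20 0; 0 0 1]
T5·…·T1 = [-3/5 -11/10 -3; -11/10 -7/20 -6; 0 0 1]
T6·…·T1 = [-117/170 71/340 -66/17; 89/85 193/170 93/17; 0 0 1]
det M = -1; M⁻¹ = [-193/170 71/340 -111/20; 89/85 117/170 3/10; 0 0 1]
M⁻¹ · (-2289/680, 1593/340)ᵀ = (-3/4, 0)ᵀ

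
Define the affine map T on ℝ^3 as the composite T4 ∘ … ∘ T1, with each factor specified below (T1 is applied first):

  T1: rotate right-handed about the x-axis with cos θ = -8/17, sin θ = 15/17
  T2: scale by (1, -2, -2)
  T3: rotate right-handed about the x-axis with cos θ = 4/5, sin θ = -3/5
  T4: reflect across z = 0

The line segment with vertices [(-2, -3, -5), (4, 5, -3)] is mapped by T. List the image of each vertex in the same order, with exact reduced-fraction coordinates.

T1 rotate right-handed about the x-axis with cos θ = -8/17, sin θ = 15/17: (-2, -3, -5) → (-2, 99/17, -5/17); (4, 5, -3) → (4, 5/17, 99/17)
T2 scale by (1, -2, -2): (-2, 99/17, -5/17) → (-2, -198/17, 10/17); (4, 5/17, 99/17) → (4, -10/17, -198/17)
T3 rotate right-handed about the x-axis with cos θ = 4/5, sin θ = -3/5: (-2, -198/17, 10/17) → (-2, -762/85, 634/85); (4, -10/17, -198/17) → (4, -634/85, -762/85)
T4 reflect across z = 0: (-2, -762/85, 634/85) → (-2, -762/85, -634/85); (4, -634/85, -762/85) → (4, -634/85, 762/85)

image vertices: (-2, -762/85, -634/85), (4, -634/85, 762/85)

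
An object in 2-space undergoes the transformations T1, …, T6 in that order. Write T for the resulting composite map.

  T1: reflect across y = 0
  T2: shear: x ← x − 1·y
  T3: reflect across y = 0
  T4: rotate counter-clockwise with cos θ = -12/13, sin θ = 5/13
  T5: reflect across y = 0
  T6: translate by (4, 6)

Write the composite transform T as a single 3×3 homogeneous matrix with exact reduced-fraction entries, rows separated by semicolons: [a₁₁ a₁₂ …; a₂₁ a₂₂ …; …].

T = [-12/13 -17/13 4; -5/13 7/13 6; 0 0 1]

T1 = [1 0 0; 0 -1 0; 0 0 1]
T2·T1 = [1 1 0; 0 -1 0; 0 0 1]
T3·…·T1 = [1 1 0; 0 1 0; 0 0 1]
T4·…·T1 = [-12/13 -17/13 0; 5/13 -7/13 0; 0 0 1]
T5·…·T1 = [-12/13 -17/13 0; -5/13 7/13 0; 0 0 1]
T6·…·T1 = [-12/13 -17/13 4; -5/13 7/13 6; 0 0 1]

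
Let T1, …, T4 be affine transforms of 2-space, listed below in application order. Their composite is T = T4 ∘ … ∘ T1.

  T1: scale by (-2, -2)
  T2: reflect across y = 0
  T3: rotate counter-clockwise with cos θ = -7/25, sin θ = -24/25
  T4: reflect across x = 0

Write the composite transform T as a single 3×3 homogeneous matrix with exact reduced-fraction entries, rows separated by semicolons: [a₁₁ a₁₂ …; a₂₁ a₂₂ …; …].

T1 = [-2 0 0; 0 -2 0; 0 0 1]
T2·T1 = [-2 0 0; 0 2 0; 0 0 1]
T3·…·T1 = [14/25 48/25 0; 48/25 -14/25 0; 0 0 1]
T4·…·T1 = [-14/25 -48/25 0; 48/25 -14/25 0; 0 0 1]

T = [-14/25 -48/25 0; 48/25 -14/25 0; 0 0 1]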